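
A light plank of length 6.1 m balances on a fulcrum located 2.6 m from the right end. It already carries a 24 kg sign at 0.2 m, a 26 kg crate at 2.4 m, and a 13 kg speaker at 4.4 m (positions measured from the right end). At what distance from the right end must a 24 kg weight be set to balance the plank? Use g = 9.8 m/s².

Sum moments about the fulcrum (at 2.6 m from the right end) (the support reaction has zero arm there).
Sign: 24 × 9.8 = 235.2 N down at 0.2 m → arm 2.4 m, τ = 235.2 × 2.4 = 564.5 N·m clockwise.
Crate: 26 × 9.8 = 254.8 N down at 2.4 m → arm 0.2 m, τ = 254.8 × 0.2 = 50.96 N·m clockwise.
Speaker: 13 × 9.8 = 127.4 N down at 4.4 m → arm 1.8 m, τ = 127.4 × 1.8 = 229.3 N·m counterclockwise.
Net moment of existing loads = 386.2 N·m clockwise.
The weight weighs 24 × 9.8 = 235.2 N and must supply an equal counterclockwise moment, so its lever arm about the fulcrum is 386.2 / 235.2 = 1.64 m.
That puts it at 2.6 + 1.64 = 4.24 m from the right end.

x ≈ 4.24 m from the right end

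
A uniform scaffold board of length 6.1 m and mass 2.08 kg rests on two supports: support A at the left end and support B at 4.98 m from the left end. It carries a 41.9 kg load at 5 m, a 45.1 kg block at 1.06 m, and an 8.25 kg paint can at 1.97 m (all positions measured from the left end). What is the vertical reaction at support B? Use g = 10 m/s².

R_B ≈ 562 N

Taking torques about support A:
Beam weight: 2.08 × 10 = 20.8 N down at 3.05 m → arm 3.05 m, τ = 20.8 × 3.05 = 63.44 N·m clockwise.
Load: 41.9 × 10 = 419 N down at 5 m → arm 5 m, τ = 419 × 5 = 2095 N·m clockwise.
Block: 45.1 × 10 = 451 N down at 1.06 m → arm 1.06 m, τ = 451 × 1.06 = 478.1 N·m clockwise.
Paint can: 8.25 × 10 = 82.5 N down at 1.97 m → arm 1.97 m, τ = 82.5 × 1.97 = 162.5 N·m clockwise.
Net load moment about support A = 2799 N·m clockwise.
Reaction R at support B is upward at 4.98 m, arm 4.98 m → moment R × 4.98 counterclockwise.
For rotational equilibrium, R × 4.98 = 2799, so R = 562 N.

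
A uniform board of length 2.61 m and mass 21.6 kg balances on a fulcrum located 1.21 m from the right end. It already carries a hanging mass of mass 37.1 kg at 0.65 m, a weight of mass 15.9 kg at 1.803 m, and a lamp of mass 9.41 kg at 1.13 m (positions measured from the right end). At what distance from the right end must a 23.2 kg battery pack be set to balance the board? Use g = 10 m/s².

x ≈ 1.64 m from the right end

Take moments about the fulcrum (at 1.21 m from the right end).
Beam weight: 21.6 × 10 = 216 N down at 1.305 m → arm 0.095 m, τ = 216 × 0.095 = 20.52 N·m counterclockwise.
Hanging mass: 37.1 × 10 = 371 N down at 0.65 m → arm 0.56 m, τ = 371 × 0.56 = 207.8 N·m clockwise.
Weight: 15.9 × 10 = 159 N down at 1.803 m → arm 0.593 m, τ = 159 × 0.593 = 94.29 N·m counterclockwise.
Lamp: 9.41 × 10 = 94.1 N down at 1.13 m → arm 0.08 m, τ = 94.1 × 0.08 = 7.528 N·m clockwise.
Net moment of existing loads = 100.5 N·m clockwise.
The battery pack weighs 23.2 × 10 = 232 N and must supply an equal counterclockwise moment, so its lever arm about the fulcrum is 100.5 / 232 = 0.433 m.
That puts it at 1.21 + 0.433 = 1.64 m from the right end.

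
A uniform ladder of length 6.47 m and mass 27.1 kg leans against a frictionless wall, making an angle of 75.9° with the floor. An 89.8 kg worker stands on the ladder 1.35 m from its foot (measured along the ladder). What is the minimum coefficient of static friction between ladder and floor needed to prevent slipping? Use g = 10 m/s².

μ_min ≈ 0.0694

About the foot of the ladder:
Ladder weight 27.1×10 = 271 N acts at 3.235 m along the ladder; its horizontal arm is 3.235·cos75.9° = 0.7881 m → τ = 213.6 N·m clockwise.
Worker: 89.8×10 = 898 N at 1.35 m → arm 0.3289 m → τ = 295.4 N·m clockwise.
Wall normal N acts horizontally at the top; its moment arm is the height L sinθ = 6.47·sin75.9° = 6.275 m, counterclockwise.
Balancing moments: N × 6.275 = 509, giving N = 81.12 N.
ΣFx = 0 ⇒ f = N_wall = 81.12 N. ΣFy = 0 ⇒ N_floor = 1169 N.
μ_min = f / N_floor = 81.12 / 1169 = 0.0694.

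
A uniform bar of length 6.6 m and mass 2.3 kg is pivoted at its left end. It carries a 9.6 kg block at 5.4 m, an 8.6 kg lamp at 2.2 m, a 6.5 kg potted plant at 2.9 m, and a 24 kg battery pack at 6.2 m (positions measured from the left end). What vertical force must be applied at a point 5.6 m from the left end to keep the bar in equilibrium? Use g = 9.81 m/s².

F ≈ 431 N

Sum moments about the left end (the unknown pivot reaction has zero arm there).
Beam weight: 2.3 × 9.81 = 22.56 N down at 3.3 m → arm 3.3 m, τ = 22.56 × 3.3 = 74.45 N·m clockwise.
Block: 9.6 × 9.81 = 94.18 N down at 5.4 m → arm 5.4 m, τ = 94.18 × 5.4 = 508.6 N·m clockwise.
Lamp: 8.6 × 9.81 = 84.37 N down at 2.2 m → arm 2.2 m, τ = 84.37 × 2.2 = 185.6 N·m clockwise.
Potted plant: 6.5 × 9.81 = 63.77 N down at 2.9 m → arm 2.9 m, τ = 63.77 × 2.9 = 184.9 N·m clockwise.
Battery pack: 24 × 9.81 = 235.4 N down at 6.2 m → arm 6.2 m, τ = 235.4 × 6.2 = 1459 N·m clockwise.
Net moment of the loads = 2413 N·m clockwise.
The upward force F acts at a point 5.6 m from the left end, arm 5.6 m, giving F × 5.6 counterclockwise.
Setting net torque to zero: F × 5.6 = 2413 → F = 2413 / 5.6 = 431 N.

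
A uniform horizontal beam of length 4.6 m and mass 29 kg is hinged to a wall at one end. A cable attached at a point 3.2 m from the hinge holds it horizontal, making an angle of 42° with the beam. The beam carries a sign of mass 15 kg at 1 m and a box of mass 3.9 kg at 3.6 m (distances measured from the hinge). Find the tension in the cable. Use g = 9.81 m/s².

Taking torques about the hinge:
Beam weight: 29 × 9.81 = 284.5 N down at 2.3 m → arm 2.3 m, τ = 284.5 × 2.3 = 654.3 N·m clockwise.
Sign: 15 × 9.81 = 147.2 N down at 1 m → arm 1 m, τ = 147.2 × 1 = 147.2 N·m clockwise.
Box: 3.9 × 9.81 = 38.26 N down at 3.6 m → arm 3.6 m, τ = 38.26 × 3.6 = 137.7 N·m clockwise.
Total clockwise load moment = 939.2 N·m.
The cable tension T acts at 3.2 m; only its component perpendicular to the beam, T sinθ, produces torque. sin 42° = 0.6691.
Setting net torque to zero: T × 3.2 × 0.6691 = 939.2 → T = 939.2 / 2.141 = 439 N.

T ≈ 439 N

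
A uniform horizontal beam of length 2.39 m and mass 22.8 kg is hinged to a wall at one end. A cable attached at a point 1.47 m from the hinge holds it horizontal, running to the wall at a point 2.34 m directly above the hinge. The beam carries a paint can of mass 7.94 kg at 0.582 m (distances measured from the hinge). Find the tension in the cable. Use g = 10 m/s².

Take moments about the hinge.
Beam weight: 22.8 × 10 = 228 N down at 1.195 m → arm 1.195 m, τ = 228 × 1.195 = 272.5 N·m clockwise.
Paint can: 7.94 × 10 = 79.4 N down at 0.582 m → arm 0.582 m, τ = 79.4 × 0.582 = 46.21 N·m clockwise.
Total clockwise load moment = 318.7 N·m.
The cable tension T acts at 1.47 m; only its component perpendicular to the beam, T sinθ, produces torque. sinθ = h/√(h²+d²) = 2.34/√(2.34²+1.47²) = 0.8468.
Setting net torque to zero: T × 1.47 × 0.8468 = 318.7 → T = 318.7 / 1.245 = 256 N.

T ≈ 256 N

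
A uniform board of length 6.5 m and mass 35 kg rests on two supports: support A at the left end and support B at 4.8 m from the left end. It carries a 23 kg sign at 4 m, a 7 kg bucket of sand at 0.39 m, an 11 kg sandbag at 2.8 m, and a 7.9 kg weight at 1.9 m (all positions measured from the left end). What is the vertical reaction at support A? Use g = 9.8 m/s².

R_A ≈ 303 N

Taking torques about support B:
Beam weight: 35 × 9.8 = 343 N down at 3.25 m → arm 1.55 m, τ = 343 × 1.55 = 531.6 N·m counterclockwise.
Sign: 23 × 9.8 = 225.4 N down at 4 m → arm 0.8 m, τ = 225.4 × 0.8 = 180.3 N·m counterclockwise.
Bucket of sand: 7 × 9.8 = 68.6 N down at 0.39 m → arm 4.41 m, τ = 68.6 × 4.41 = 302.5 N·m counterclockwise.
Sandbag: 11 × 9.8 = 107.8 N down at 2.8 m → arm 2 m, τ = 107.8 × 2 = 215.6 N·m counterclockwise.
Weight: 7.9 × 9.8 = 77.42 N down at 1.9 m → arm 2.9 m, τ = 77.42 × 2.9 = 224.5 N·m counterclockwise.
Net load moment about support B = 1454 N·m counterclockwise.
Reaction R at support A is upward at 0 m, arm 4.8 m → moment R × 4.8 clockwise.
For rotational equilibrium, R × 4.8 = 1454, so R = 303 N.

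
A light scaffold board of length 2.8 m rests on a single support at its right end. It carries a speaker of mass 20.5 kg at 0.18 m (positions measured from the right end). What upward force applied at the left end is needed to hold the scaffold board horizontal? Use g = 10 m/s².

Sum moments about the right end (the unknown pivot reaction has zero arm there).
Speaker: 20.5 × 10 = 205 N down at 0.18 m → arm 0.18 m, τ = 205 × 0.18 = 36.9 N·m counterclockwise.
Net moment of the loads = 36.9 N·m counterclockwise.
The upward force F acts at the left end, arm 2.8 m, giving F × 2.8 clockwise.
Balancing moments: F × 2.8 = 36.9, giving F = 36.9 / 2.8 = 13.2 N.

F ≈ 13.2 N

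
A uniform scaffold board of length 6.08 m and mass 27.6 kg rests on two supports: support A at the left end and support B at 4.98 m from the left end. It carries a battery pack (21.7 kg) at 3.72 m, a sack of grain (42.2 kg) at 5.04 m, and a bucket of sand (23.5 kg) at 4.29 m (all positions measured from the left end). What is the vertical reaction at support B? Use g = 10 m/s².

About support A:
Beam weight: 27.6 × 10 = 276 N down at 3.04 m → arm 3.04 m, τ = 276 × 3.04 = 839 N·m clockwise.
Battery pack: 21.7 × 10 = 217 N down at 3.72 m → arm 3.72 m, τ = 217 × 3.72 = 807.2 N·m clockwise.
Sack of grain: 42.2 × 10 = 422 N down at 5.04 m → arm 5.04 m, τ = 422 × 5.04 = 2127 N·m clockwise.
Bucket of sand: 23.5 × 10 = 235 N down at 4.29 m → arm 4.29 m, τ = 235 × 4.29 = 1008 N·m clockwise.
Net load moment about support A = 4781 N·m clockwise.
Reaction R at support B is upward at 4.98 m, arm 4.98 m → moment R × 4.98 counterclockwise.
Στ = 0 ⇒ R × 4.98 = 4781 ⇒ R = 960 N.

R_B ≈ 960 N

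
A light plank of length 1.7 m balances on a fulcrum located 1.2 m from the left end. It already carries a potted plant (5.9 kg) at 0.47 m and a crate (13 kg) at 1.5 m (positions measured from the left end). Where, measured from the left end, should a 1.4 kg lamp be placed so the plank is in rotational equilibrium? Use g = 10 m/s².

x ≈ 1.49 m from the left end

Take moments about the fulcrum (at 1.2 m from the left end).
Potted plant: 5.9 × 10 = 59 N down at 0.47 m → arm 0.73 m, τ = 59 × 0.73 = 43.07 N·m counterclockwise.
Crate: 13 × 10 = 130 N down at 1.5 m → arm 0.3 m, τ = 130 × 0.3 = 39 N·m clockwise.
Net moment of existing loads = 4.07 N·m counterclockwise.
The lamp weighs 1.4 × 10 = 14 N and must supply an equal clockwise moment, so its lever arm about the fulcrum is 4.07 / 14 = 0.291 m.
That puts it at 1.2 + 0.291 = 1.49 m from the left end.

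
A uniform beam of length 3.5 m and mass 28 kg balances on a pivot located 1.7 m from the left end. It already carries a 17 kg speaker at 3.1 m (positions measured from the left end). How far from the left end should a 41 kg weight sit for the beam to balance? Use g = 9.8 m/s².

About the pivot (at 1.7 m from the left end):
Beam weight: 28 × 9.8 = 274.4 N down at 1.75 m → arm 0.05 m, τ = 274.4 × 0.05 = 13.72 N·m clockwise.
Speaker: 17 × 9.8 = 166.6 N down at 3.1 m → arm 1.4 m, τ = 166.6 × 1.4 = 233.2 N·m clockwise.
Net moment of existing loads = 246.9 N·m clockwise.
The weight weighs 41 × 9.8 = 401.8 N and must supply an equal counterclockwise moment, so its lever arm about the pivot is 246.9 / 401.8 = 0.614 m.
That puts it at 1.7 − 0.614 = 1.09 m from the left end.

x ≈ 1.09 m from the left end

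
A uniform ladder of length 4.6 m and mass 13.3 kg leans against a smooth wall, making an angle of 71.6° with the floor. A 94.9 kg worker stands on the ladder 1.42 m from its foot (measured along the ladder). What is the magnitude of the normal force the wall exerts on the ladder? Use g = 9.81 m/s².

Choose the foot of the ladder as the axis so the floor normal and friction both act there and drop out.
Ladder weight 13.3×9.81 = 130.5 N acts at 2.3 m along the ladder; its horizontal arm is 2.3·cos71.6° = 0.726 m → τ = 94.74 N·m clockwise.
Worker: 94.9×9.81 = 931 N at 1.42 m → arm 0.4482 m → τ = 417.3 N·m clockwise.
Wall normal N acts horizontally at the top; its moment arm is the height L sinθ = 4.6·sin71.6° = 4.365 m, counterclockwise.
Setting net torque to zero: N × 4.365 = 512 → N = 117 N.

N_wall ≈ 117 N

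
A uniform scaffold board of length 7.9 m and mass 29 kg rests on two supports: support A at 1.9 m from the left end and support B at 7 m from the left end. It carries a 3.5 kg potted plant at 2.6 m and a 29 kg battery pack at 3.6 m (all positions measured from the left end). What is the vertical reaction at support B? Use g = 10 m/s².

R_B ≈ 218 N

About support A:
Beam weight: 29 × 10 = 290 N down at 3.95 m → arm 2.05 m, τ = 290 × 2.05 = 594.5 N·m clockwise.
Potted plant: 3.5 × 10 = 35 N down at 2.6 m → arm 0.7 m, τ = 35 × 0.7 = 24.5 N·m clockwise.
Battery pack: 29 × 10 = 290 N down at 3.6 m → arm 1.7 m, τ = 290 × 1.7 = 493 N·m clockwise.
Net load moment about support A = 1112 N·m clockwise.
Reaction R at support B is upward at 7 m, arm 5.1 m → moment R × 5.1 counterclockwise.
Στ = 0 ⇒ R × 5.1 = 1112 ⇒ R = 218 N.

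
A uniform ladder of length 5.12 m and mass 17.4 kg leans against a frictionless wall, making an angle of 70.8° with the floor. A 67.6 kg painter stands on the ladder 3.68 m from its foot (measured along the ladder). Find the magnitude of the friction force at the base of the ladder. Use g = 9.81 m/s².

Sum moments about the foot of the ladder (the floor normal and friction both act there and drop out).
Ladder weight 17.4×9.81 = 170.7 N acts at 2.56 m along the ladder; its horizontal arm is 2.56·cos70.8° = 0.8419 m → τ = 143.7 N·m clockwise.
Painter: 67.6×9.81 = 663.2 N at 3.68 m → arm 1.21 m → τ = 802.5 N·m clockwise.
Wall normal N acts horizontally at the top; its moment arm is the height L sinθ = 5.12·sin70.8° = 4.835 m, counterclockwise.
Στ = 0 ⇒ N × 4.835 = 946.2 ⇒ N = 196 N.
ΣFx = 0: friction at the foot balances the wall's push, so f = N_wall = 196 N.

f ≈ 196 N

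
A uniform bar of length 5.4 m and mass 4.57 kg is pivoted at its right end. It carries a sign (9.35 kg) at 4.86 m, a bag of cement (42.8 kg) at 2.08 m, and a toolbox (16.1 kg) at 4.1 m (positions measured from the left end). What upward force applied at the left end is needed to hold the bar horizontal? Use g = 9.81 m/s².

About the right end:
Beam weight: 4.57 × 9.81 = 44.83 N down at 2.7 m → arm 2.7 m, τ = 44.83 × 2.7 = 121 N·m counterclockwise.
Sign: 9.35 × 9.81 = 91.72 N down at 4.86 m → arm 0.54 m, τ = 91.72 × 0.54 = 49.53 N·m counterclockwise.
Bag of cement: 42.8 × 9.81 = 419.9 N down at 2.08 m → arm 3.32 m, τ = 419.9 × 3.32 = 1394 N·m counterclockwise.
Toolbox: 16.1 × 9.81 = 157.9 N down at 4.1 m → arm 1.3 m, τ = 157.9 × 1.3 = 205.3 N·m counterclockwise.
Net moment of the loads = 1770 N·m counterclockwise.
The upward force F acts at the left end, arm 5.4 m, giving F × 5.4 clockwise.
Setting net torque to zero: F × 5.4 = 1770 → F = 1770 / 5.4 = 328 N.

F ≈ 328 N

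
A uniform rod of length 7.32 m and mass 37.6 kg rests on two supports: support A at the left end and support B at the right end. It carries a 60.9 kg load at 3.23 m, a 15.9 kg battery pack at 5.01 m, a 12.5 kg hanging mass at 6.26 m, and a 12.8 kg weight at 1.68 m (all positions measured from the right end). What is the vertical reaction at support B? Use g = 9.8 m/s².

Take moments about support A.
Beam weight: 37.6 × 9.8 = 368.5 N down at 3.66 m → arm 3.66 m, τ = 368.5 × 3.66 = 1349 N·m clockwise.
Load: 60.9 × 9.8 = 596.8 N down at 3.23 m → arm 4.09 m, τ = 596.8 × 4.09 = 2441 N·m clockwise.
Battery pack: 15.9 × 9.8 = 155.8 N down at 5.01 m → arm 2.31 m, τ = 155.8 × 2.31 = 359.9 N·m clockwise.
Hanging mass: 12.5 × 9.8 = 122.5 N down at 6.26 m → arm 1.06 m, τ = 122.5 × 1.06 = 129.8 N·m clockwise.
Weight: 12.8 × 9.8 = 125.4 N down at 1.68 m → arm 5.64 m, τ = 125.4 × 5.64 = 707.3 N·m clockwise.
Net load moment about support A = 4987 N·m clockwise.
Reaction R at support B is upward at 0 m, arm 7.32 m → moment R × 7.32 counterclockwise.
Στ = 0 ⇒ R × 7.32 = 4987 ⇒ R = 681 N.

R_B ≈ 681 N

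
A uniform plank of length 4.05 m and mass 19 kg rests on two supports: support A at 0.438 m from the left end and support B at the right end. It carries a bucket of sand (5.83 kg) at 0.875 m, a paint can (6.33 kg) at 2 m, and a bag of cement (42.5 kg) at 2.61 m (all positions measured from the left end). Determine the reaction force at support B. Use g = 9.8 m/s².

R_B ≈ 366 N

Taking torques about support A:
Beam weight: 19 × 9.8 = 186.2 N down at 2.025 m → arm 1.587 m, τ = 186.2 × 1.587 = 295.5 N·m clockwise.
Bucket of sand: 5.83 × 9.8 = 57.13 N down at 0.875 m → arm 0.437 m, τ = 57.13 × 0.437 = 24.97 N·m clockwise.
Paint can: 6.33 × 9.8 = 62.03 N down at 2 m → arm 1.562 m, τ = 62.03 × 1.562 = 96.89 N·m clockwise.
Bag of cement: 42.5 × 9.8 = 416.5 N down at 2.61 m → arm 2.172 m, τ = 416.5 × 2.172 = 904.6 N·m clockwise.
Net load moment about support A = 1322 N·m clockwise.
Reaction R at support B is upward at 4.05 m, arm 3.612 m → moment R × 3.612 counterclockwise.
Balancing moments: R × 3.612 = 1322, giving R = 366 N.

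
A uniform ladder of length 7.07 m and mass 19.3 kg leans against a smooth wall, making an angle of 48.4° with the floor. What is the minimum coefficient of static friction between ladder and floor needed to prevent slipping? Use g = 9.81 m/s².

μ_min ≈ 0.444

Taking torques about the foot of the ladder:
Ladder weight 19.3×9.81 = 189.3 N acts at 3.535 m along the ladder; its horizontal arm is 3.535·cos48.4° = 2.347 m → τ = 444.3 N·m clockwise.
Wall normal N acts horizontally at the top; its moment arm is the height L sinθ = 7.07·sin48.4° = 5.287 m, counterclockwise.
Στ = 0 ⇒ N × 5.287 = 444.3 ⇒ N = 84.04 N.
ΣFx = 0 ⇒ f = N_wall = 84.04 N. ΣFy = 0 ⇒ N_floor = 189.3 N.
μ_min = f / N_floor = 84.04 / 189.3 = 0.444.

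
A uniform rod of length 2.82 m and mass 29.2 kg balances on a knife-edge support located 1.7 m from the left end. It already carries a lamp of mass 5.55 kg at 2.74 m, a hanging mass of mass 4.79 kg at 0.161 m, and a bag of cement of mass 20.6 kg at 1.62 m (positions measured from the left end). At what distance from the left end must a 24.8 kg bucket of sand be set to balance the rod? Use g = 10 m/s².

x ≈ 2.17 m from the left end

Sum moments about the knife-edge support (at 1.7 m from the left end) (the support reaction has zero arm there).
Beam weight: 29.2 × 10 = 292 N down at 1.41 m → arm 0.29 m, τ = 292 × 0.29 = 84.68 N·m counterclockwise.
Lamp: 5.55 × 10 = 55.5 N down at 2.74 m → arm 1.04 m, τ = 55.5 × 1.04 = 57.72 N·m clockwise.
Hanging mass: 4.79 × 10 = 47.9 N down at 0.161 m → arm 1.539 m, τ = 47.9 × 1.539 = 73.72 N·m counterclockwise.
Bag of cement: 20.6 × 10 = 206 N down at 1.62 m → arm 0.08 m, τ = 206 × 0.08 = 16.48 N·m counterclockwise.
Net moment of existing loads = 117.2 N·m counterclockwise.
The bucket of sand weighs 24.8 × 10 = 248 N and must supply an equal clockwise moment, so its lever arm about the knife-edge support is 117.2 / 248 = 0.473 m.
That puts it at 1.7 + 0.473 = 2.17 m from the left end.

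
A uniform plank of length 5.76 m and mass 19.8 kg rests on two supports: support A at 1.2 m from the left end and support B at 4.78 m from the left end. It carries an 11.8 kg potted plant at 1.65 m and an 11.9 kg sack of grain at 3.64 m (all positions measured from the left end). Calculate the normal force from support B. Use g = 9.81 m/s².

R_B ≈ 185 N

Taking torques about support A:
Beam weight: 19.8 × 9.81 = 194.2 N down at 2.88 m → arm 1.68 m, τ = 194.2 × 1.68 = 326.3 N·m clockwise.
Potted plant: 11.8 × 9.81 = 115.8 N down at 1.65 m → arm 0.45 m, τ = 115.8 × 0.45 = 52.11 N·m clockwise.
Sack of grain: 11.9 × 9.81 = 116.7 N down at 3.64 m → arm 2.44 m, τ = 116.7 × 2.44 = 284.7 N·m clockwise.
Net load moment about support A = 663.1 N·m clockwise.
Reaction R at support B is upward at 4.78 m, arm 3.58 m → moment R × 3.58 counterclockwise.
Setting net torque to zero: R × 3.58 = 663.1 → R = 185 N.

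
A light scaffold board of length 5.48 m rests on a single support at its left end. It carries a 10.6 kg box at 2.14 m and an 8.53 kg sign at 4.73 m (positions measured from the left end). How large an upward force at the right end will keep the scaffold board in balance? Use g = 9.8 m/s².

Choose the left end as the axis so the unknown pivot reaction has zero arm there.
Box: 10.6 × 9.8 = 103.9 N down at 2.14 m → arm 2.14 m, τ = 103.9 × 2.14 = 222.3 N·m clockwise.
Sign: 8.53 × 9.8 = 83.59 N down at 4.73 m → arm 4.73 m, τ = 83.59 × 4.73 = 395.4 N·m clockwise.
Net moment of the loads = 617.7 N·m clockwise.
The upward force F acts at the right end, arm 5.48 m, giving F × 5.48 counterclockwise.
Στ = 0 ⇒ F × 5.48 = 617.7 ⇒ F = 617.7 / 5.48 = 113 N.

F ≈ 113 N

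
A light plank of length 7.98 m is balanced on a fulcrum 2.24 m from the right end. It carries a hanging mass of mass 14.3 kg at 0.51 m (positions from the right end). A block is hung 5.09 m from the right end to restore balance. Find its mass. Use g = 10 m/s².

m ≈ 8.68 kg

Taking torques about the fulcrum (at 2.24 m from the right end):
Hanging mass: 14.3 × 10 = 143 N down at 0.51 m → arm 1.73 m, τ = 143 × 1.73 = 247.4 N·m clockwise.
Net moment of known loads = 247.4 N·m clockwise.
An unknown mass m at 5.09 m has arm 2.85 m; its moment is m·g·2.85 counterclockwise.
Balancing moments: m × 10 × 2.85 = 247.4, giving m = 247.4 / (10 × 2.85) = 8.68 kg.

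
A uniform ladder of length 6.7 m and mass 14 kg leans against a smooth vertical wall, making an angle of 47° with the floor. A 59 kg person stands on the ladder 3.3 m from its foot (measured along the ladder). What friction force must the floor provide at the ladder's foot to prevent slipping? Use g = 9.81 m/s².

Choose the foot of the ladder as the axis so the floor normal and friction both act there and drop out.
Ladder weight 14×9.81 = 137.3 N acts at 3.35 m along the ladder; its horizontal arm is 3.35·cos47° = 2.285 m → τ = 313.7 N·m clockwise.
Person: 59×9.81 = 578.8 N at 3.3 m → arm 2.251 m → τ = 1303 N·m clockwise.
Wall normal N acts horizontally at the top; its moment arm is the height L sinθ = 6.7·sin47° = 4.9 m, counterclockwise.
Setting net torque to zero: N × 4.9 = 1617 → N = 330 N.
ΣFx = 0: friction at the foot balances the wall's push, so f = N_wall = 330 N.

f ≈ 330 N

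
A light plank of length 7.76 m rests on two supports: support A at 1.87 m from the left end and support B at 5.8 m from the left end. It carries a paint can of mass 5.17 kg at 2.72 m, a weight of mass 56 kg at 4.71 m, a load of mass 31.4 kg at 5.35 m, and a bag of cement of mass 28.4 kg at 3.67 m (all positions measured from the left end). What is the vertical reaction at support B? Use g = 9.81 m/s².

Choose support A as the axis so its reaction then has zero moment arm.
Paint can: 5.17 × 9.81 = 50.72 N down at 2.72 m → arm 0.85 m, τ = 50.72 × 0.85 = 43.11 N·m clockwise.
Weight: 56 × 9.81 = 549.4 N down at 4.71 m → arm 2.84 m, τ = 549.4 × 2.84 = 1560 N·m clockwise.
Load: 31.4 × 9.81 = 308 N down at 5.35 m → arm 3.48 m, τ = 308 × 3.48 = 1072 N·m clockwise.
Bag of cement: 28.4 × 9.81 = 278.6 N down at 3.67 m → arm 1.8 m, τ = 278.6 × 1.8 = 501.5 N·m clockwise.
Net load moment about support A = 3177 N·m clockwise.
Reaction R at support B is upward at 5.8 m, arm 3.93 m → moment R × 3.93 counterclockwise.
Balancing moments: R × 3.93 = 3177, giving R = 808 N.

R_B ≈ 808 N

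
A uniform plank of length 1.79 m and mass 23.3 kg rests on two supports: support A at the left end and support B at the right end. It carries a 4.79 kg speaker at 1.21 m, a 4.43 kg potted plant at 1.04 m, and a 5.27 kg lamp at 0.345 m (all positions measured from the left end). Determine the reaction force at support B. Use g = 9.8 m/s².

Sum moments about support A (its reaction then has zero moment arm).
Beam weight: 23.3 × 9.8 = 228.3 N down at 0.895 m → arm 0.895 m, τ = 228.3 × 0.895 = 204.3 N·m clockwise.
Speaker: 4.79 × 9.8 = 46.94 N down at 1.21 m → arm 1.21 m, τ = 46.94 × 1.21 = 56.8 N·m clockwise.
Potted plant: 4.43 × 9.8 = 43.41 N down at 1.04 m → arm 1.04 m, τ = 43.41 × 1.04 = 45.15 N·m clockwise.
Lamp: 5.27 × 9.8 = 51.65 N down at 0.345 m → arm 0.345 m, τ = 51.65 × 0.345 = 17.82 N·m clockwise.
Net load moment about support A = 324.1 N·m clockwise.
Reaction R at support B is upward at 1.79 m, arm 1.79 m → moment R × 1.79 counterclockwise.
Balancing moments: R × 1.79 = 324.1, giving R = 181 N.

R_B ≈ 181 N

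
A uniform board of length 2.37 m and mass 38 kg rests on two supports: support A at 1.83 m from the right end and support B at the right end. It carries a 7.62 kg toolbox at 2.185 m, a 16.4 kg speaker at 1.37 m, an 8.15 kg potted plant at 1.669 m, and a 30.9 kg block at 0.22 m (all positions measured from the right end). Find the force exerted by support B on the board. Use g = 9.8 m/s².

Take moments about support A.
Beam weight: 38 × 9.8 = 372.4 N down at 1.185 m → arm 0.645 m, τ = 372.4 × 0.645 = 240.2 N·m clockwise.
Toolbox: 7.62 × 9.8 = 74.68 N down at 2.185 m → arm 0.355 m, τ = 74.68 × 0.355 = 26.51 N·m counterclockwise.
Speaker: 16.4 × 9.8 = 160.7 N down at 1.37 m → arm 0.46 m, τ = 160.7 × 0.46 = 73.92 N·m clockwise.
Potted plant: 8.15 × 9.8 = 79.87 N down at 1.669 m → arm 0.161 m, τ = 79.87 × 0.161 = 12.86 N·m clockwise.
Block: 30.9 × 9.8 = 302.8 N down at 0.22 m → arm 1.61 m, τ = 302.8 × 1.61 = 487.5 N·m clockwise.
Net load moment about support A = 788 N·m clockwise.
Reaction R at support B is upward at 0 m, arm 1.83 m → moment R × 1.83 counterclockwise.
Στ = 0 ⇒ R × 1.83 = 788 ⇒ R = 431 N.

R_B ≈ 431 N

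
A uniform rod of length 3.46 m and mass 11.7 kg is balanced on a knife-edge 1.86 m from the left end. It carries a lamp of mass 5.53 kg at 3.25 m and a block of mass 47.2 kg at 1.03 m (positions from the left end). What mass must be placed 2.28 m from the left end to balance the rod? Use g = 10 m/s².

Taking torques about the knife-edge (at 1.86 m from the left end):
Beam weight: 11.7 × 10 = 117 N down at 1.73 m → arm 0.13 m, τ = 117 × 0.13 = 15.21 N·m counterclockwise.
Lamp: 5.53 × 10 = 55.3 N down at 3.25 m → arm 1.39 m, τ = 55.3 × 1.39 = 76.87 N·m clockwise.
Block: 47.2 × 10 = 472 N down at 1.03 m → arm 0.83 m, τ = 472 × 0.83 = 391.8 N·m counterclockwise.
Net moment of known loads = 330.1 N·m counterclockwise.
An unknown mass m at 2.28 m has arm 0.42 m; its moment is m·g·0.42 clockwise.
For rotational equilibrium, m × 10 × 0.42 = 330.1, so m = 330.1 / (10 × 0.42) = 78.6 kg.

m ≈ 78.6 kg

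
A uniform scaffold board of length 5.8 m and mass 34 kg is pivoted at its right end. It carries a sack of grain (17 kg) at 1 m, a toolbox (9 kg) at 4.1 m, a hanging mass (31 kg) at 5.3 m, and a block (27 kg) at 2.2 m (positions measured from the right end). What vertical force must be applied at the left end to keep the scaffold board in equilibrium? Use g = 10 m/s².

Choose the right end as the axis so the unknown pivot reaction has zero arm there.
Beam weight: 34 × 10 = 340 N down at 2.9 m → arm 2.9 m, τ = 340 × 2.9 = 986 N·m counterclockwise.
Sack of grain: 17 × 10 = 170 N down at 1 m → arm 1 m, τ = 170 × 1 = 170 N·m counterclockwise.
Toolbox: 9 × 10 = 90 N down at 4.1 m → arm 4.1 m, τ = 90 × 4.1 = 369 N·m counterclockwise.
Hanging mass: 31 × 10 = 310 N down at 5.3 m → arm 5.3 m, τ = 310 × 5.3 = 1643 N·m counterclockwise.
Block: 27 × 10 = 270 N down at 2.2 m → arm 2.2 m, τ = 270 × 2.2 = 594 N·m counterclockwise.
Net moment of the loads = 3762 N·m counterclockwise.
The upward force F acts at the left end, arm 5.8 m, giving F × 5.8 clockwise.
Setting net torque to zero: F × 5.8 = 3762 → F = 3762 / 5.8 = 649 N.

F ≈ 649 N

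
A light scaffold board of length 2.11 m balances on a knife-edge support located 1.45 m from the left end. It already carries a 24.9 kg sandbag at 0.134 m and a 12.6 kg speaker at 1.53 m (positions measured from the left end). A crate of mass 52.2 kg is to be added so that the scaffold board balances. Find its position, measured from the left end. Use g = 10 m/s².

Sum moments about the knife-edge support (at 1.45 m from the left end) (the support reaction has zero arm there).
Sandbag: 24.9 × 10 = 249 N down at 0.134 m → arm 1.316 m, τ = 249 × 1.316 = 327.7 N·m counterclockwise.
Speaker: 12.6 × 10 = 126 N down at 1.53 m → arm 0.08 m, τ = 126 × 0.08 = 10.08 N·m clockwise.
Net moment of existing loads = 317.6 N·m counterclockwise.
The crate weighs 52.2 × 10 = 522 N and must supply an equal clockwise moment, so its lever arm about the knife-edge support is 317.6 / 522 = 0.608 m.
That puts it at 1.45 + 0.608 = 2.06 m from the left end.

x ≈ 2.06 m from the left end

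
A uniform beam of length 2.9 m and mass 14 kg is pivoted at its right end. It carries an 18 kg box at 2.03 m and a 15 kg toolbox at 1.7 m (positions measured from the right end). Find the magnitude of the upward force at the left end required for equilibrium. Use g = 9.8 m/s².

F ≈ 278 N

About the right end:
Beam weight: 14 × 9.8 = 137.2 N down at 1.45 m → arm 1.45 m, τ = 137.2 × 1.45 = 198.9 N·m counterclockwise.
Box: 18 × 9.8 = 176.4 N down at 2.03 m → arm 2.03 m, τ = 176.4 × 2.03 = 358.1 N·m counterclockwise.
Toolbox: 15 × 9.8 = 147 N down at 1.7 m → arm 1.7 m, τ = 147 × 1.7 = 249.9 N·m counterclockwise.
Net moment of the loads = 806.9 N·m counterclockwise.
The upward force F acts at the left end, arm 2.9 m, giving F × 2.9 clockwise.
Στ = 0 ⇒ F × 2.9 = 806.9 ⇒ F = 806.9 / 2.9 = 278 N.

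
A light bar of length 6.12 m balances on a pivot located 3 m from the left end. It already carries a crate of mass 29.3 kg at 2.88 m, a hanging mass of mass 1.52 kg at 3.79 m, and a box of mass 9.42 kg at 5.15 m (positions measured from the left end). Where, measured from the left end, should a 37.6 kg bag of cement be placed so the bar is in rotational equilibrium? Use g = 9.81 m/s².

x ≈ 2.52 m from the left end

Sum moments about the pivot (at 3 m from the left end) (the support reaction has zero arm there).
Crate: 29.3 × 9.81 = 287.4 N down at 2.88 m → arm 0.12 m, τ = 287.4 × 0.12 = 34.49 N·m counterclockwise.
Hanging mass: 1.52 × 9.81 = 14.91 N down at 3.79 m → arm 0.79 m, τ = 14.91 × 0.79 = 11.78 N·m clockwise.
Box: 9.42 × 9.81 = 92.41 N down at 5.15 m → arm 2.15 m, τ = 92.41 × 2.15 = 198.7 N·m clockwise.
Net moment of existing loads = 176 N·m clockwise.
The bag of cement weighs 37.6 × 9.81 = 368.9 N and must supply an equal counterclockwise moment, so its lever arm about the pivot is 176 / 368.9 = 0.477 m.
That puts it at 3 − 0.477 = 2.52 m from the left end.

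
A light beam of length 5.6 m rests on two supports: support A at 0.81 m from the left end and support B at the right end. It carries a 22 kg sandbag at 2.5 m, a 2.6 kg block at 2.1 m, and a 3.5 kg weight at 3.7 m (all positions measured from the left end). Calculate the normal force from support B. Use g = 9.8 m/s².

Choose support A as the axis so its reaction then has zero moment arm.
Sandbag: 22 × 9.8 = 215.6 N down at 2.5 m → arm 1.69 m, τ = 215.6 × 1.69 = 364.4 N·m clockwise.
Block: 2.6 × 9.8 = 25.48 N down at 2.1 m → arm 1.29 m, τ = 25.48 × 1.29 = 32.87 N·m clockwise.
Weight: 3.5 × 9.8 = 34.3 N down at 3.7 m → arm 2.89 m, τ = 34.3 × 2.89 = 99.13 N·m clockwise.
Net load moment about support A = 496.4 N·m clockwise.
Reaction R at support B is upward at 5.6 m, arm 4.79 m → moment R × 4.79 counterclockwise.
Balancing moments: R × 4.79 = 496.4, giving R = 104 N.

R_B ≈ 104 N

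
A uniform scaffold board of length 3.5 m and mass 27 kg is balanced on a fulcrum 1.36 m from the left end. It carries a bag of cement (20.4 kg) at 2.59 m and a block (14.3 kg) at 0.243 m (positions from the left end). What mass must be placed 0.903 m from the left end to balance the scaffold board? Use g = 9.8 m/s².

About the fulcrum (at 1.36 m from the left end):
Beam weight: 27 × 9.8 = 264.6 N down at 1.75 m → arm 0.39 m, τ = 264.6 × 0.39 = 103.2 N·m clockwise.
Bag of cement: 20.4 × 9.8 = 199.9 N down at 2.59 m → arm 1.23 m, τ = 199.9 × 1.23 = 245.9 N·m clockwise.
Block: 14.3 × 9.8 = 140.1 N down at 0.243 m → arm 1.117 m, τ = 140.1 × 1.117 = 156.5 N·m counterclockwise.
Net moment of known loads = 192.6 N·m clockwise.
An unknown mass m at 0.903 m has arm 0.457 m; its moment is m·g·0.457 counterclockwise.
Balancing moments: m × 9.8 × 0.457 = 192.6, giving m = 192.6 / (9.8 × 0.457) = 43 kg.

m ≈ 43 kg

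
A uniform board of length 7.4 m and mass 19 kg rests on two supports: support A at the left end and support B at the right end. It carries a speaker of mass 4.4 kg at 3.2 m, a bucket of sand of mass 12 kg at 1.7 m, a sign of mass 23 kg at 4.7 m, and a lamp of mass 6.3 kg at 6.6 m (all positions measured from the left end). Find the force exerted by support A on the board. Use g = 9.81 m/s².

R_A ≈ 297 N

Take moments about support B.
Beam weight: 19 × 9.81 = 186.4 N down at 3.7 m → arm 3.7 m, τ = 186.4 × 3.7 = 689.7 N·m counterclockwise.
Speaker: 4.4 × 9.81 = 43.16 N down at 3.2 m → arm 4.2 m, τ = 43.16 × 4.2 = 181.3 N·m counterclockwise.
Bucket of sand: 12 × 9.81 = 117.7 N down at 1.7 m → arm 5.7 m, τ = 117.7 × 5.7 = 670.9 N·m counterclockwise.
Sign: 23 × 9.81 = 225.6 N down at 4.7 m → arm 2.7 m, τ = 225.6 × 2.7 = 609.1 N·m counterclockwise.
Lamp: 6.3 × 9.81 = 61.8 N down at 6.6 m → arm 0.8 m, τ = 61.8 × 0.8 = 49.44 N·m counterclockwise.
Net load moment about support B = 2200 N·m counterclockwise.
Reaction R at support A is upward at 0 m, arm 7.4 m → moment R × 7.4 clockwise.
For rotational equilibrium, R × 7.4 = 2200, so R = 297 N.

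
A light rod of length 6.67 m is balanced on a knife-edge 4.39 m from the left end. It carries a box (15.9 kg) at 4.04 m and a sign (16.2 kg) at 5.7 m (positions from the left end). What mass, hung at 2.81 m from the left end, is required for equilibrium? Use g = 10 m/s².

Taking torques about the knife-edge (at 4.39 m from the left end):
Box: 15.9 × 10 = 159 N down at 4.04 m → arm 0.35 m, τ = 159 × 0.35 = 55.65 N·m counterclockwise.
Sign: 16.2 × 10 = 162 N down at 5.7 m → arm 1.31 m, τ = 162 × 1.31 = 212.2 N·m clockwise.
Net moment of known loads = 156.5 N·m clockwise.
An unknown mass m at 2.81 m has arm 1.58 m; its moment is m·g·1.58 counterclockwise.
Setting net torque to zero: m × 10 × 1.58 = 156.5 → m = 156.5 / (10 × 1.58) = 9.91 kg.

m ≈ 9.91 kg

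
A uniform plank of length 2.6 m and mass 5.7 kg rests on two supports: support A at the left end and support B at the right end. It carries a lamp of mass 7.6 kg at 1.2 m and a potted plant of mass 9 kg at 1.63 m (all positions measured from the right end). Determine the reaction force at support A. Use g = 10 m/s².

R_A ≈ 120 N

Sum moments about support B (its reaction then has zero moment arm).
Beam weight: 5.7 × 10 = 57 N down at 1.3 m → arm 1.3 m, τ = 57 × 1.3 = 74.1 N·m counterclockwise.
Lamp: 7.6 × 10 = 76 N down at 1.2 m → arm 1.2 m, τ = 76 × 1.2 = 91.2 N·m counterclockwise.
Potted plant: 9 × 10 = 90 N down at 1.63 m → arm 1.63 m, τ = 90 × 1.63 = 146.7 N·m counterclockwise.
Net load moment about support B = 312 N·m counterclockwise.
Reaction R at support A is upward at 2.6 m, arm 2.6 m → moment R × 2.6 clockwise.
Setting net torque to zero: R × 2.6 = 312 → R = 120 N.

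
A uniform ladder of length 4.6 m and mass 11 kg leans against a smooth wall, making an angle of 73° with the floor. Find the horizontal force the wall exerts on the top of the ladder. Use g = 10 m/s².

N_wall ≈ 16.8 N

Take moments about the foot of the ladder.
Ladder weight 11×10 = 110 N acts at 2.3 m along the ladder; its horizontal arm is 2.3·cos73° = 0.6725 m → τ = 73.97 N·m clockwise.
Wall normal N acts horizontally at the top; its moment arm is the height L sinθ = 4.6·sin73° = 4.399 m, counterclockwise.
Setting net torque to zero: N × 4.399 = 73.97 → N = 16.8 N.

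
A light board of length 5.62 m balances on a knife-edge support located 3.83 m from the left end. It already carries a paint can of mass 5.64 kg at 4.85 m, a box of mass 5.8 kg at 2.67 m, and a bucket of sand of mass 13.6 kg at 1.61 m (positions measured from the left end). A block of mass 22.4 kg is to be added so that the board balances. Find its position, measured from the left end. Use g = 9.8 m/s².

Taking torques about the knife-edge support (at 3.83 m from the left end):
Paint can: 5.64 × 9.8 = 55.27 N down at 4.85 m → arm 1.02 m, τ = 55.27 × 1.02 = 56.38 N·m clockwise.
Box: 5.8 × 9.8 = 56.84 N down at 2.67 m → arm 1.16 m, τ = 56.84 × 1.16 = 65.93 N·m counterclockwise.
Bucket of sand: 13.6 × 9.8 = 133.3 N down at 1.61 m → arm 2.22 m, τ = 133.3 × 2.22 = 295.9 N·m counterclockwise.
Net moment of existing loads = 305.4 N·m counterclockwise.
The block weighs 22.4 × 9.8 = 219.5 N and must supply an equal clockwise moment, so its lever arm about the knife-edge support is 305.4 / 219.5 = 1.39 m.
That puts it at 3.83 + 1.39 = 5.22 m from the left end.

x ≈ 5.22 m from the left end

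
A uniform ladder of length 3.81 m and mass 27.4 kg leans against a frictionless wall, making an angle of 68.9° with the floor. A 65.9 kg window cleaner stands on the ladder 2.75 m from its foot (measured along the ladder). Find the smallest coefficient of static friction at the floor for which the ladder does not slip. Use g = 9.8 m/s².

μ_min ≈ 0.253

Taking torques about the foot of the ladder:
Ladder weight 27.4×9.8 = 268.5 N acts at 1.905 m along the ladder; its horizontal arm is 1.905·cos68.9° = 0.6858 m → τ = 184.1 N·m clockwise.
Window cleaner: 65.9×9.8 = 645.8 N at 2.75 m → arm 0.99 m → τ = 639.3 N·m clockwise.
Wall normal N acts horizontally at the top; its moment arm is the height L sinθ = 3.81·sin68.9° = 3.555 m, counterclockwise.
For rotational equilibrium, N × 3.555 = 823.4, so N = 231.6 N.
ΣFx = 0 ⇒ f = N_wall = 231.6 N. ΣFy = 0 ⇒ N_floor = 914.3 N.
μ_min = f / N_floor = 231.6 / 914.3 = 0.253.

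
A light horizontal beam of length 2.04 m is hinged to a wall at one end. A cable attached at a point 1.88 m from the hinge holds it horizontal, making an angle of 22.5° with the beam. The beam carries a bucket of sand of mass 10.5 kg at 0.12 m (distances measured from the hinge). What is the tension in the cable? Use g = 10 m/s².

T ≈ 17.5 N

Taking torques about the hinge:
Bucket of sand: 10.5 × 10 = 105 N down at 0.12 m → arm 0.12 m, τ = 105 × 0.12 = 12.6 N·m clockwise.
Total clockwise load moment = 12.6 N·m.
The cable tension T acts at 1.88 m; only its component perpendicular to the beam, T sinθ, produces torque. sin 22.5° = 0.3827.
For rotational equilibrium, T × 1.88 × 0.3827 = 12.6, so T = 12.6 / 0.7195 = 17.5 N.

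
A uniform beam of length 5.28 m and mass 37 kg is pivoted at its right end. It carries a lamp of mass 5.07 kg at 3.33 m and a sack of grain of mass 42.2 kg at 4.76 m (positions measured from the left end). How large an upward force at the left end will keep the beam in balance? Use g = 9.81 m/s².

Take moments about the right end.
Beam weight: 37 × 9.81 = 363 N down at 2.64 m → arm 2.64 m, τ = 363 × 2.64 = 958.3 N·m counterclockwise.
Lamp: 5.07 × 9.81 = 49.74 N down at 3.33 m → arm 1.95 m, τ = 49.74 × 1.95 = 96.99 N·m counterclockwise.
Sack of grain: 42.2 × 9.81 = 414 N down at 4.76 m → arm 0.52 m, τ = 414 × 0.52 = 215.3 N·m counterclockwise.
Net moment of the loads = 1271 N·m counterclockwise.
The upward force F acts at the left end, arm 5.28 m, giving F × 5.28 clockwise.
Setting net torque to zero: F × 5.28 = 1271 → F = 1271 / 5.28 = 241 N.

F ≈ 241 N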